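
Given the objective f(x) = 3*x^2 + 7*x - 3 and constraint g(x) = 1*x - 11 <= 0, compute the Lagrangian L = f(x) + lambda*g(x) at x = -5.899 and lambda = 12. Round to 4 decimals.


Step 1: Evaluate f(x).
f(-5.899) = 3*(-5.899)^2 + 7*(-5.899) - 3 = 60.1016
Step 2: Evaluate g(x).
g(-5.899) = 1*-5.899 - 11 = -16.899
Step 3: Compute Lagrangian.
L = 60.1016 + 12*-16.899 = -142.6864


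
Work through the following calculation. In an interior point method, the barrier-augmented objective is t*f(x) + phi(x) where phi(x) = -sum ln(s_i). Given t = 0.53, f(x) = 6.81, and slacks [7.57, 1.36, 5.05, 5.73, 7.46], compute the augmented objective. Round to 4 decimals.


Step 1: Compute log-barrier.
ln values: [2.0242, 0.3075, 1.6194, 1.7457, 2.0096]
phi = -(2.0242 + 0.3075 + 1.6194 + 1.7457 + 2.0096) = -7.7063
Step 2: Compute augmented objective.
t*f(x) = 0.53*6.81 = 3.6093
Total = 3.6093 - 7.7063 = -4.097


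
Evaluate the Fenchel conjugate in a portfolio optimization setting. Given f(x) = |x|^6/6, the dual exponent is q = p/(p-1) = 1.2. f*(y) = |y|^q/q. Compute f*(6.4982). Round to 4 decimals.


The conjugate exponent q satisfies 1/p + 1/q = 1.
p = 6, so q = 6/(6 - 1) = 1.2
|y|^q = 6.4982^1.2 = 9.4483
f*(6.4982) = 9.4483 / 1.2 = 7.8735


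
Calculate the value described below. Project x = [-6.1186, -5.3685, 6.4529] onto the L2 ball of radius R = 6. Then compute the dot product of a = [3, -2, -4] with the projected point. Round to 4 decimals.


Step 1: Compute ||x|| (intermediates to 6 decimals).
||x|| = sqrt((-6.1186)^2 + (-5.3685)^2 + 6.4529^2) = 10.387395
Step 2: Project.
Since ||x|| > R, scale = R/||x|| = 6/10.387395 = 0.577623, proj(x) = scale * x
proj(x) = [-3.534244, -3.100969, 3.727343]
Step 3: Dot product.
a^T * proj(x) = 3*(-3.534244) - 2*(-3.100969) - 4*3.727343 = -19.3102


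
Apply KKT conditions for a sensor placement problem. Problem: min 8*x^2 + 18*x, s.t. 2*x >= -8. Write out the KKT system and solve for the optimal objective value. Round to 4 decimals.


Step 1: Try lambda = 0 (constraint inactive).
Stationarity: 2*8*x + 18 = 0
x* = -18/(2*8) = -1.125
Check constraint: 2*-1.125 = -2.25 >= -8 -- satisfied.
Step 2: Compute optimal value.
f(x*) = 8*(-1.125)^2 + 18*(-1.125) = -10.125


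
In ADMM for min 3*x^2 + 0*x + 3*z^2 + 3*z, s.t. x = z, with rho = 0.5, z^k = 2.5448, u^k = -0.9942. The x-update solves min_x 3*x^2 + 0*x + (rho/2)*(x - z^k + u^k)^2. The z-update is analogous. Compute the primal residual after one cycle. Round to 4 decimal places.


ADMM iteration with rho = 0.5, z^k = 2.5448, u^k = -0.9942
Step 1: x-update.
Minimize 3*x^2 + 0*x + (0.5/2)*(x - 2.5448 - 0.9942)^2
FOC: (2*3 + 0.5)*x = 0 + 0.5*(2.5448 + 0.9942)
x^{k+1} = 0.2722
Step 2: z-update.
Minimize 3*z^2 + 3*z + (0.5/2)*(0.2722 - z - 0.9942)^2
FOC: (2*3 + 0.5)*z = -3 + 0.5*(0.2722 - 0.9942)
z^{k+1} = -0.5171
Step 3: u-update.
u^{k+1} = -0.9942 + 0.2722 + 0.5171 = -0.2049
Step 4: Primal residual = |0.2722 + 0.5171| = 0.7893


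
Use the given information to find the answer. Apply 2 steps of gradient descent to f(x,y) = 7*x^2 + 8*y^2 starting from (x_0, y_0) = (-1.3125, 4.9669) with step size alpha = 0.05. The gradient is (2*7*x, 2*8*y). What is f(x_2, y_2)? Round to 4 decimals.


Gradient descent on f(x,y) = 7*x^2 + 8*y^2.
Starting point: (-1.3125, 4.9669), alpha = 0.05
Step 1: grad_x = 2*7*-1.3125 = -18.375, grad_y = 2*8*4.9669 = 79.4704
  x_1 = -1.3125 - 0.05*-18.375 = -0.3938
  y_1 = 4.9669 - 0.05*79.4704 = 0.9934
Step 2: grad_x = 2*7*-0.3938 = -5.5125, grad_y = 2*8*0.9934 = 15.8941
  x_2 = -0.3938 - 0.05*-5.5125 = -0.1181
  y_2 = 0.9934 - 0.05*15.8941 = 0.1987
f(-0.1181, 0.1987) = 7*(-0.1181)^2 + 8*0.1987^2 = 0.4135


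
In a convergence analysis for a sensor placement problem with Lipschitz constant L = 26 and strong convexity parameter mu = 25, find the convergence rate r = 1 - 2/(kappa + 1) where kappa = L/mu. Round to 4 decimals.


Step 1: Compute the condition number.
kappa = L/mu = 26/25 = 1.04
Step 2: Compute the convergence rate.
r = 1 - 2/(kappa + 1) = 1 - 2*mu/(L + mu) = (L - mu)/(L + mu) = 1/51 = 0.0196


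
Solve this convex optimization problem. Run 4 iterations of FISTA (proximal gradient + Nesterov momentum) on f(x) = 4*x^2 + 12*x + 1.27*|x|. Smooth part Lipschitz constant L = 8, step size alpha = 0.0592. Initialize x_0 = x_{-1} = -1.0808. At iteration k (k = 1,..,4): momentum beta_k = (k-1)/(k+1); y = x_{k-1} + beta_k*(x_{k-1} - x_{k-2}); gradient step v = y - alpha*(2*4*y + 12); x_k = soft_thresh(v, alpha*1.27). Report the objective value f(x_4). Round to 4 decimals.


FISTA on f(x) = 4*x^2 + 12*x + 1.27*|x|
L = 8, alpha = 0.0592
Iteration 1: beta = 0.0, y = -1.0808 + 0.0*(-1.0808 + 1.0808) = -1.0808
  grad(y) = 3.3536, v = y - alpha*grad = -1.2793
  prox(v) = soft_thresh(-1.2793, 0.0752) = -1.2041
Iteration 2: beta = 0.3333, y = -1.2041 + 0.3333*(-1.2041 + 1.0808) = -1.2453
  grad(y) = 2.0379, v = y - alpha*grad = -1.3659
  prox(v) = soft_thresh(-1.3659, 0.0752) = -1.2907
Iteration 3: beta = 0.5, y = -1.2907 + 0.5*(-1.2907 + 1.2041) = -1.334
  grad(y) = 1.3279, v = y - alpha*grad = -1.4126
  prox(v) = soft_thresh(-1.4126, 0.0752) = -1.3374
Iteration 4: beta = 0.6, y = -1.3374 + 0.6*(-1.3374 + 1.2907) = -1.3655
  grad(y) = 1.0762, v = y - alpha*grad = -1.4292
  prox(v) = soft_thresh(-1.4292, 0.0752) = -1.354
f(x_4) = 4*(-1.354)^2 + 12*(-1.354) + 1.27*|-1.354| = -7.1952


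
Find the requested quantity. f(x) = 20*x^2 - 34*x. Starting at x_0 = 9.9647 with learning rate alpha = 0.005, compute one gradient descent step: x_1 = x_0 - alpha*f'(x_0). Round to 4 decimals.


We compute the gradient at x_0 and apply the update.
f'(x) = 40*x - 34
f'(9.9647) = 40*9.9647 - 34 = 364.588
x_1 = 9.9647 - 0.005*364.588 = 8.1418


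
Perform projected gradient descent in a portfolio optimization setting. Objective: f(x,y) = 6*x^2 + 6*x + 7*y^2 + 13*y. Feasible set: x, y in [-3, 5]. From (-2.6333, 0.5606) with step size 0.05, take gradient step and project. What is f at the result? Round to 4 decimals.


Step 1: Compute gradient at (-2.6333, 0.5606).
grad_x = 2*6*-2.6333 + 6 = -25.5996
grad_y = 2*7*0.5606 + 13 = 20.8484
Step 2: Gradient step.
x_raw = -2.6333 - 0.05*-25.5996 = -1.3533
y_raw = 0.5606 - 0.05*20.8484 = -0.4818
Step 3: Project onto [-3, 5].
x_proj = clip(-1.3533) = -1.3533
y_proj = clip(-0.4818) = -0.4818
Step 4: Evaluate f.
f(-1.3533, -0.4818) = -1.7697


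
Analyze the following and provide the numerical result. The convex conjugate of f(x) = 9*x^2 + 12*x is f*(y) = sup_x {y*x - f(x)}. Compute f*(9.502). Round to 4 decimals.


f*(y) = sup_x {y*x - a*x^2 - b*x} = sup_x {(y-b)*x - a*x^2}
FOC: (y - b) - 2a*x = 0 => x* = (y - b)/(2a)
x* = (9.502 - 12)/(2*9) = -0.1388
f*(9.502) = (y-b)^2/(4a) = (9.502 - 12)^2/(4*9)
= 6.24/36 = 0.1733


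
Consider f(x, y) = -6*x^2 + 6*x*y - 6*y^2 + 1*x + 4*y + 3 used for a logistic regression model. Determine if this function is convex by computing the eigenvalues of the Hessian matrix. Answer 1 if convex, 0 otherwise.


The Hessian of f(x,y) = -6*x^2 + 6*x*y - 6*y^2 + 1*x + 4*y + 3 is:
H = [[-12, 6], [6, -12]]
Trace = -12 - 12 = -24
Determinant = -12*-12 - (6)^2 = 108
Discriminant = (-24)^2 - 4*108 = 144.0
Eigenvalues: lambda_1 = -18.0, lambda_2 = -6.0
The function is not convex.

0


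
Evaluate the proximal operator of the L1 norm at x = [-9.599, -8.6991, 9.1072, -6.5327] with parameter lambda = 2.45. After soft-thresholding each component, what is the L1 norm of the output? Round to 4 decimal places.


Soft-thresholding with lambda = 2.45:
prox(-9.599) = sign(-9.599)*max(|-9.599| - 2.45, 0) = -7.149
prox(-8.6991) = sign(-8.6991)*max(|-8.6991| - 2.45, 0) = -6.2491
prox(9.1072) = sign(9.1072)*max(|9.1072| - 2.45, 0) = 6.6572
prox(-6.5327) = sign(-6.5327)*max(|-6.5327| - 2.45, 0) = -4.0827
prox(x) = [-7.149, -6.2491, 6.6572, -4.0827]
||prox(x)||_1 = 7.149 + 6.2491 + 6.6572 + 4.0827 = 24.138


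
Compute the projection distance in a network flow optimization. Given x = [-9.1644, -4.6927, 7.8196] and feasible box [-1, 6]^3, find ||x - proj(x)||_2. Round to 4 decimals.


Project each component onto [-1, 6].
clip(-9.1644) = -1.0, clip(-4.6927) = -1.0, clip(7.8196) = 6.0
Projection = [-1.0, -1.0, 6.0]
Squared diffs: [66.6574, 13.636, 3.3109]
Distance = sqrt(83.6043) = 9.1435


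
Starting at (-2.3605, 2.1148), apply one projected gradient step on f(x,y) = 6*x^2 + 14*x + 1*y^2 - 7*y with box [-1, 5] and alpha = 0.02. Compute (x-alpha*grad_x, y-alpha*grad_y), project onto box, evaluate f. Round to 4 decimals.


Step 1: Compute gradient at (-2.3605, 2.1148).
grad_x = 2*6*-2.3605 + 14 = -14.326
grad_y = 2*1*2.1148 - 7 = -2.7704
Step 2: Gradient step.
x_raw = -2.3605 - 0.02*-14.326 = -2.074
y_raw = 2.1148 - 0.02*-2.7704 = 2.1702
Step 3: Project onto [-1, 5].
x_proj = clip(-2.074) = -1.0
y_proj = clip(2.1702) = 2.1702
Step 4: Evaluate f.
f(-1.0, 2.1702) = -18.4817


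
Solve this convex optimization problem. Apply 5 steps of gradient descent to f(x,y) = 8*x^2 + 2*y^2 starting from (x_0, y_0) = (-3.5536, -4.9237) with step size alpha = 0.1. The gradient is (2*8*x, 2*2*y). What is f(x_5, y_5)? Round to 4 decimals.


Gradient descent on f(x,y) = 8*x^2 + 2*y^2.
Starting point: (-3.5536, -4.9237), alpha = 0.1
Step 1: grad_x = 2*8*-3.5536 = -56.8576, grad_y = 2*2*-4.9237 = -19.6948
  x_1 = -3.5536 - 0.1*-56.8576 = 2.1322
  y_1 = -4.9237 - 0.1*-19.6948 = -2.9542
Step 2: grad_x = 2*8*2.1322 = 34.1146, grad_y = 2*2*-2.9542 = -11.8169
  x_2 = 2.1322 - 0.1*34.1146 = -1.2793
  y_2 = -2.9542 - 0.1*-11.8169 = -1.7725
Step 3: grad_x = 2*8*-1.2793 = -20.4687, grad_y = 2*2*-1.7725 = -7.0901
  x_3 = -1.2793 - 0.1*-20.4687 = 0.7676
  y_3 = -1.7725 - 0.1*-7.0901 = -1.0635
Step 4: grad_x = 2*8*0.7676 = 12.2812, grad_y = 2*2*-1.0635 = -4.2541
  x_4 = 0.7676 - 0.1*12.2812 = -0.4605
  y_4 = -1.0635 - 0.1*-4.2541 = -0.6381
Step 5: grad_x = 2*8*-0.4605 = -7.3687, grad_y = 2*2*-0.6381 = -2.5524
  x_5 = -0.4605 - 0.1*-7.3687 = 0.2763
  y_5 = -0.6381 - 0.1*-2.5524 = -0.3829
f(0.2763, -0.3829) = 8*0.2763^2 + 2*(-0.3829)^2 = 0.904


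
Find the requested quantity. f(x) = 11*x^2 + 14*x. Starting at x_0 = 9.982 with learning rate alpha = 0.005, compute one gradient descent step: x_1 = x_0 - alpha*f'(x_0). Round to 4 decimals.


We compute the gradient at x_0 and apply the update.
f'(x) = 22*x + 14
f'(9.982) = 22*9.982 + 14 = 233.604
x_1 = 9.982 - 0.005*233.604 = 8.814


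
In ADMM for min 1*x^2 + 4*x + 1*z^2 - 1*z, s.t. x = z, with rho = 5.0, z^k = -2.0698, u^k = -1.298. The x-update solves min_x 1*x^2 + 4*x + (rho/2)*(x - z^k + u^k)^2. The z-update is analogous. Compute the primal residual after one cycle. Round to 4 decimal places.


ADMM iteration with rho = 5.0, z^k = -2.0698, u^k = -1.298
Step 1: x-update.
Minimize 1*x^2 + 4*x + (5.0/2)*(x + 2.0698 - 1.298)^2
FOC: (2*1 + 5.0)*x = -4 + 5.0*(-2.0698 + 1.298)
x^{k+1} = -1.1227
Step 2: z-update.
Minimize 1*z^2 - 1*z + (5.0/2)*(-1.1227 - z - 1.298)^2
FOC: (2*1 + 5.0)*z = 1 + 5.0*(-1.1227 - 1.298)
z^{k+1} = -1.5862
Step 3: u-update.
u^{k+1} = -1.298 - 1.1227 + 1.5862 = -0.8345
Step 4: Primal residual = |-1.1227 + 1.5862| = 0.4635


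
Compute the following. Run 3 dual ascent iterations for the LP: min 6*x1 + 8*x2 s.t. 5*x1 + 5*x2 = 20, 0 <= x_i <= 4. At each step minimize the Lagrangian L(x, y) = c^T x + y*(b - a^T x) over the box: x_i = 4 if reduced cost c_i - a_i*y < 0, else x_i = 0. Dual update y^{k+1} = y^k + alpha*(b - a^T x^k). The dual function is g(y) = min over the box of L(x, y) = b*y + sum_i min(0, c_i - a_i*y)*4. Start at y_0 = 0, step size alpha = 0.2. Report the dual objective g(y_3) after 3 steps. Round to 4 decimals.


Dual ascent for LP: min 6*x1 + 8*x2, 5*x1 + 5*x2 = 20, 0 <= x_i <= 4
Step 1: y^k = 0.0, reduced costs: (6.0, 8.0)
  x^k = (0.0, 0.0), subgradient = b - a^T x = 20.0
  y^{k+1} = 0.0 + 0.2*20.0 = 4.0
Step 2: y^k = 4.0, reduced costs: (-14.0, -12.0)
  x^k = (4.0, 4.0), subgradient = b - a^T x = -20.0
  y^{k+1} = 4.0 + 0.2*-20.0 = 0.0
Step 3: y^k = 0.0, reduced costs: (6.0, 8.0)
  x^k = (0.0, 0.0), subgradient = b - a^T x = 20.0
  y^{k+1} = 0.0 + 0.2*20.0 = 4.0
Dual objective at y_3 = 4.0: reduced costs (-14.0, -12.0), box minimizer x = (4.0, 4.0)
g(y_3) = b*y + (c1 - a1*y)*x1 + (c2 - a2*y)*x2 = 20*4.0 + (-14.0)*4.0 + (-12.0)*4.0 = 80.0 - 56.0 - 48.0 = -24.0


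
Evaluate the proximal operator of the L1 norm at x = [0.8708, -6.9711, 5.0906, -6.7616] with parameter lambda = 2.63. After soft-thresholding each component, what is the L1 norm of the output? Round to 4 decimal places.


Soft-thresholding with lambda = 2.63:
prox(0.8708) = sign(0.8708)*max(|0.8708| - 2.63, 0) = 0.0
prox(-6.9711) = sign(-6.9711)*max(|-6.9711| - 2.63, 0) = -4.3411
prox(5.0906) = sign(5.0906)*max(|5.0906| - 2.63, 0) = 2.4606
prox(-6.7616) = sign(-6.7616)*max(|-6.7616| - 2.63, 0) = -4.1316
prox(x) = [0.0, -4.3411, 2.4606, -4.1316]
||prox(x)||_1 = 0.0 + 4.3411 + 2.4606 + 4.1316 = 10.9333


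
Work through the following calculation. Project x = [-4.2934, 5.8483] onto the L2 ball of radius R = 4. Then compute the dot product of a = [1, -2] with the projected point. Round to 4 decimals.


Step 1: Compute ||x|| (intermediates to 6 decimals).
||x|| = sqrt((-4.2934)^2 + 5.8483^2) = 7.25506
Step 2: Project.
Since ||x|| > R, scale = R/||x|| = 4/7.25506 = 0.551339, proj(x) = scale * x
proj(x) = [-2.367119, 3.224396]
Step 3: Dot product.
a^T * proj(x) = 1*(-2.367119) - 2*3.224396 = -8.8159


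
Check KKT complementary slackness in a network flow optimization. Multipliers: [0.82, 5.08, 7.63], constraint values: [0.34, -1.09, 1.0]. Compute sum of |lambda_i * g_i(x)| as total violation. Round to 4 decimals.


KKT complementary slackness check:
lambda_1 * g_1 = 0.82 * 0.34 = 0.2788
lambda_2 * g_2 = 5.08 * -1.09 = -5.5372
lambda_3 * g_3 = 7.63 * 1.0 = 7.63
Total violation = 0.2788 + 5.5372 + 7.63 = 13.446


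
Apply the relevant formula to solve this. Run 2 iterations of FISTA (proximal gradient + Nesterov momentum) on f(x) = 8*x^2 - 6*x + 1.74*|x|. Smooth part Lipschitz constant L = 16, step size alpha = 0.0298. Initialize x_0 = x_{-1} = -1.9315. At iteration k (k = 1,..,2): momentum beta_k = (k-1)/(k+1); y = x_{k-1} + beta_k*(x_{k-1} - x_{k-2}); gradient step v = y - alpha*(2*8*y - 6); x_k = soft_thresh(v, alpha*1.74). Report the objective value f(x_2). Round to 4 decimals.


FISTA on f(x) = 8*x^2 - 6*x + 1.74*|x|
L = 16, alpha = 0.0298
Iteration 1: beta = 0.0, y = -1.9315 + 0.0*(-1.9315 + 1.9315) = -1.9315
  grad(y) = -36.904, v = y - alpha*grad = -0.8318
  prox(v) = soft_thresh(-0.8318, 0.0519) = -0.7799
Iteration 2: beta = 0.3333, y = -0.7799 + 0.3333*(-0.7799 + 1.9315) = -0.396
  grad(y) = -12.3367, v = y - alpha*grad = -0.0284
  prox(v) = soft_thresh(-0.0284, 0.0519) = 0.0
f(x_2) = 8*0.0^2 - 6*0.0 + 1.74*|0.0| = 0.0


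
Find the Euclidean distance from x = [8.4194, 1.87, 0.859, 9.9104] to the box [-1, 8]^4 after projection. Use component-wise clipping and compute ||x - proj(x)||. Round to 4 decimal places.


Project each component onto [-1, 8].
clip(8.4194) = 8.0, clip(1.87) = 1.87, clip(0.859) = 0.859, clip(9.9104) = 8.0
Projection = [8.0, 1.87, 0.859, 8.0]
Squared diffs: [0.1759, 0.0, 0.0, 3.6496]
Distance = sqrt(3.8255) = 1.9559


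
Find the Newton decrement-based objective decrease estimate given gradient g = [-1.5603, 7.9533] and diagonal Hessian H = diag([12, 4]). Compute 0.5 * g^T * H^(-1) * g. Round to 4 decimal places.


Step 1: H is diagonal, so H^(-1) * g = [-0.13, 1.9883].
Step 2: g^T H^(-1) g = sum_i g_i^2 / H_ii
  = (-1.5603)^2/12 + (7.9533)^2/4
  = 0.2029 + 15.8137 = 16.0166
Step 3: Objective decrease = 0.5 * g^T H^(-1) g = 8.0083


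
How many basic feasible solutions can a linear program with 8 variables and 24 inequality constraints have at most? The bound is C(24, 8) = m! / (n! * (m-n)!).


Each vertex corresponds to some choice of n active constraints out of m, so the number of vertices is at most C(m, n) = m! / (n!(m-n)!).
m = 24, n = 8
Numerator: 24 * 23 * 22 * 21 * 20 * 19 * 18 * 17
Denominator: 8! = 40320
C(24, 8) = 735471


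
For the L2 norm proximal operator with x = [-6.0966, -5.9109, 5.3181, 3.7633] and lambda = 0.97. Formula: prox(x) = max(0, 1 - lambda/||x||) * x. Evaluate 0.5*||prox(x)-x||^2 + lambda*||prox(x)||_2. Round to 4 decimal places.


Step 1: Compute ||x||.
||x|| = 10.7029
Step 2: Compute scaling factor.
scale = max(0, 1 - 0.97/10.7029) = 0.9094
Step 3: prox(x) = [-5.5441, -5.3752, 4.8361, 3.4222]
||prox(x)|| = 9.7329
Step 4: Proximal objective.
0.5*||prox-x||^2 = 0.4705
lambda*||prox|| = 9.4409
Total = 9.9114


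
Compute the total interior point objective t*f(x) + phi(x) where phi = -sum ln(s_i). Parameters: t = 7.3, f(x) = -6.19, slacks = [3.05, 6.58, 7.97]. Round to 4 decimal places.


Step 1: Compute log-barrier.
ln values: [1.1151, 1.884, 2.0757]
phi = -(1.1151 + 1.884 + 2.0757) = -5.0749
Step 2: Compute augmented objective.
t*f(x) = 7.3*-6.19 = -45.187
Total = -45.187 - 5.0749 = -50.2619


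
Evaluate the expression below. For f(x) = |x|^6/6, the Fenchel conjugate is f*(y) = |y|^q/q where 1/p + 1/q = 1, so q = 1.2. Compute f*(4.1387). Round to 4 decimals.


The conjugate exponent q satisfies 1/p + 1/q = 1.
p = 6, so q = 6/(6 - 1) = 1.2
|y|^q = 4.1387^1.2 = 5.4984
f*(4.1387) = 5.4984 / 1.2 = 4.582


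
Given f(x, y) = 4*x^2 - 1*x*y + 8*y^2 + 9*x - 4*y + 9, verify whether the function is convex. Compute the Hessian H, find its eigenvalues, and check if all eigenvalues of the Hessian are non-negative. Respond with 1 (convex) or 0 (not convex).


The Hessian of f(x,y) = 4*x^2 - 1*x*y + 8*y^2 + 9*x - 4*y + 9 is:
H = [[8, -1], [-1, 16]]
Trace = 8 + 16 = 24
Determinant = 8*16 - (-1)^2 = 127
Discriminant = (24)^2 - 4*127 = 68.0
Eigenvalues: lambda_1 = 7.8769, lambda_2 = 16.1231
The function is convex.

1


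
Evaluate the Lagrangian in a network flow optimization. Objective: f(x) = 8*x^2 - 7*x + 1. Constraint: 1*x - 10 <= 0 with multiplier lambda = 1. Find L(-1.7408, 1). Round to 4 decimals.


Step 1: Evaluate f(x).
f(-1.7408) = 8*(-1.7408)^2 - 7*(-1.7408) + 1 = 37.4287
Step 2: Evaluate g(x).
g(-1.7408) = 1*-1.7408 - 10 = -11.7408
Step 3: Compute Lagrangian.
L = 37.4287 + 1*-11.7408 = 25.6879


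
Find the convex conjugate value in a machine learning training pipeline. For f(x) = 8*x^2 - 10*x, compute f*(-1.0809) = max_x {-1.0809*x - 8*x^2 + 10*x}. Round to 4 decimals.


f*(y) = sup_x {y*x - a*x^2 - b*x} = sup_x {(y-b)*x - a*x^2}
FOC: (y - b) - 2a*x = 0 => x* = (y - b)/(2a)
x* = (-1.0809 + 10)/(2*8) = 0.5574
f*(-1.0809) = (y-b)^2/(4a) = (-1.0809 + 10)^2/(4*8)
= 79.5503/32 = 2.4859


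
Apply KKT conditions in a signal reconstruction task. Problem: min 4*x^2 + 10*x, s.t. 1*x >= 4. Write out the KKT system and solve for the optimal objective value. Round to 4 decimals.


Step 1: Try lambda = 0 (constraint inactive).
x_unc = -10/(2*4) = -1.25
Check: 1*-1.25 = -1.25 < 4 -- violated!
Step 2: Constraint must be active: 1*x = 4
x* = 4/1 = 4.0
lambda = (2*4*4.0 + 10)/1 = 42.0
Step 3: Compute optimal value.
f(x*) = 4*4.0^2 + 10*4.0 = 104.0


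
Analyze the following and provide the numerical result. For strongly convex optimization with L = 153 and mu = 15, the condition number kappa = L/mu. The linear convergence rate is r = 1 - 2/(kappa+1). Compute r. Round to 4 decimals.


Step 1: Compute the condition number.
kappa = L/mu = 153/15 = 10.2
Step 2: Compute the convergence rate.
r = 1 - 2/(kappa + 1) = 1 - 2*mu/(L + mu) = (L - mu)/(L + mu) = 138/168 = 0.8214


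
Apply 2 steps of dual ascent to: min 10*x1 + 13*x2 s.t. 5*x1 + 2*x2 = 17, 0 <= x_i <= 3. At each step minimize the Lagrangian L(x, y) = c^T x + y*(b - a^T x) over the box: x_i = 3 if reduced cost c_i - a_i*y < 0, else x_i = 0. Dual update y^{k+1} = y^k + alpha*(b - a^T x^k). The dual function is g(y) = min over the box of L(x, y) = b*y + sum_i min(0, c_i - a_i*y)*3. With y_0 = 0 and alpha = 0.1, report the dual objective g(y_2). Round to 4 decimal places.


Dual ascent for LP: min 10*x1 + 13*x2, 5*x1 + 2*x2 = 17, 0 <= x_i <= 3
Step 1: y^k = 0.0, reduced costs: (10.0, 13.0)
  x^k = (0.0, 0.0), subgradient = b - a^T x = 17.0
  y^{k+1} = 0.0 + 0.1*17.0 = 1.7
Step 2: y^k = 1.7, reduced costs: (1.5, 9.6)
  x^k = (0.0, 0.0), subgradient = b - a^T x = 17.0
  y^{k+1} = 1.7 + 0.1*17.0 = 3.4
Dual objective at y_2 = 3.4: reduced costs (-7.0, 6.2), box minimizer x = (3.0, 0.0)
g(y_2) = b*y + (c1 - a1*y)*x1 + (c2 - a2*y)*x2 = 17*3.4 + (-7.0)*3.0 + 6.2*0.0 = 57.8 - 21.0 + 0.0 = 36.8


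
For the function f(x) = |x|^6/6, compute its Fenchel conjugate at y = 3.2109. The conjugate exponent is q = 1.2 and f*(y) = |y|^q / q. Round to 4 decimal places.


The conjugate exponent q satisfies 1/p + 1/q = 1.
p = 6, so q = 6/(6 - 1) = 1.2
|y|^q = 3.2109^1.2 = 4.0546
f*(3.2109) = 4.0546 / 1.2 = 3.3789


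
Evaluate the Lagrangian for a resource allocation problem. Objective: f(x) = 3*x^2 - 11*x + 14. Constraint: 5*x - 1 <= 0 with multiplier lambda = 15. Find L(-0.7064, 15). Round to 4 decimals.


Step 1: Evaluate f(x).
f(-0.7064) = 3*(-0.7064)^2 - 11*(-0.7064) + 14 = 23.2674
Step 2: Evaluate g(x).
g(-0.7064) = 5*-0.7064 - 1 = -4.532
Step 3: Compute Lagrangian.
L = 23.2674 + 15*-4.532 = -44.7126


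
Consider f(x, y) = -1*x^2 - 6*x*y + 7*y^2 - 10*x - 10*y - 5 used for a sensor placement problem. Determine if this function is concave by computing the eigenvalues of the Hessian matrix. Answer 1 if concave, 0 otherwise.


The Hessian of f(x,y) = -1*x^2 - 6*x*y + 7*y^2 - 10*x - 10*y - 5 is:
H = [[-2, -6], [-6, 14]]
Trace = -2 + 14 = 12
Determinant = -2*14 - (-6)^2 = -64
Discriminant = (12)^2 - 4*-64 = 400.0
Eigenvalues: lambda_1 = -4.0, lambda_2 = 16.0
The function is not concave.

0


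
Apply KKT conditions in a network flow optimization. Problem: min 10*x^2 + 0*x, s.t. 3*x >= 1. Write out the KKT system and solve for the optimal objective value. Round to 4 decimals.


Step 1: Try lambda = 0 (constraint inactive).
x_unc = 0/(2*10) = 0.0
Check: 3*0.0 = 0.0 < 1 -- violated!
Step 2: Constraint must be active: 3*x = 1
x* = 1/3 = 0.3333 (rounded; the exact value 1/3 is used below)
lambda = (2*10*(1/3) + 0)/3 = 2.2222
Step 3: Compute optimal value.
f(x*) = 10*(1/3)^2 + 0*(1/3) = 1.1111


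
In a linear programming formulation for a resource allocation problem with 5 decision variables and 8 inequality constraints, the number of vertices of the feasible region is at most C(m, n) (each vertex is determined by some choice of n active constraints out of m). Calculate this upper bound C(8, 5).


Each vertex corresponds to some choice of n active constraints out of m, so the number of vertices is at most C(m, n) = m! / (n!(m-n)!).
m = 8, n = 5
Numerator: 8 * 7 * 6 * 5 * 4
Denominator: 5! = 120
C(8, 5) = 56


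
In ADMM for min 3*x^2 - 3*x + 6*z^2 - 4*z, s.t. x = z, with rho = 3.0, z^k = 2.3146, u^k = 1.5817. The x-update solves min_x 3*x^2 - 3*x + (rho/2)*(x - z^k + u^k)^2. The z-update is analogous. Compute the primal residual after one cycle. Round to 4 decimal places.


ADMM iteration with rho = 3.0, z^k = 2.3146, u^k = 1.5817
Step 1: x-update.
Minimize 3*x^2 - 3*x + (3.0/2)*(x - 2.3146 + 1.5817)^2
FOC: (2*3 + 3.0)*x = 3 + 3.0*(2.3146 - 1.5817)
x^{k+1} = 0.5776
Step 2: z-update.
Minimize 6*z^2 - 4*z + (3.0/2)*(0.5776 - z + 1.5817)^2
FOC: (2*6 + 3.0)*z = 4 + 3.0*(0.5776 + 1.5817)
z^{k+1} = 0.6985
Step 3: u-update.
u^{k+1} = 1.5817 + 0.5776 - 0.6985 = 1.4608
Step 4: Primal residual = |0.5776 - 0.6985| = 0.1209


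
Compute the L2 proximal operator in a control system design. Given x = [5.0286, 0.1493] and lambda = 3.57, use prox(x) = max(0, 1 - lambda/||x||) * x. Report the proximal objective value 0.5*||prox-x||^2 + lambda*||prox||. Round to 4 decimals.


Step 1: Compute ||x||.
||x|| = 5.0308
Step 2: Compute scaling factor.
scale = max(0, 1 - 3.57/5.0308) = 0.2904
Step 3: prox(x) = [1.4602, 0.0434]
||prox(x)|| = 1.4608
Step 4: Proximal objective.
0.5*||prox-x||^2 = 6.3725
lambda*||prox|| = 5.2151
Total = 11.5876


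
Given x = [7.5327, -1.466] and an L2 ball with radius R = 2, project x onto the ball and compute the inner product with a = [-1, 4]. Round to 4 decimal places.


Step 1: Compute ||x|| (intermediates to 6 decimals).
||x|| = sqrt(7.5327^2 + (-1.466)^2) = 7.674029
Step 2: Project.
Since ||x|| > R, scale = R/||x|| = 2/7.674029 = 0.260619, proj(x) = scale * x
proj(x) = [1.963165, -0.382067]
Step 3: Dot product.
a^T * proj(x) = -1*1.963165 + 4*(-0.382067) = -3.4914


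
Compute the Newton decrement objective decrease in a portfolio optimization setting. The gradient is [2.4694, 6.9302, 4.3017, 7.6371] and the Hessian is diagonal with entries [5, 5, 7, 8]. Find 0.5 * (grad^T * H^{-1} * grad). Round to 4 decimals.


Step 1: H is diagonal, so H^(-1) * g = [0.4939, 1.386, 0.6145, 0.9546].
Step 2: g^T H^(-1) g = sum_i g_i^2 / H_ii
  = (2.4694)^2/5 + (6.9302)^2/5 + (4.3017)^2/7 + (7.6371)^2/8
  = 1.2196 + 9.6055 + 2.6435 + 7.2907 = 20.7593
Step 3: Objective decrease = 0.5 * g^T H^(-1) g = 10.3797


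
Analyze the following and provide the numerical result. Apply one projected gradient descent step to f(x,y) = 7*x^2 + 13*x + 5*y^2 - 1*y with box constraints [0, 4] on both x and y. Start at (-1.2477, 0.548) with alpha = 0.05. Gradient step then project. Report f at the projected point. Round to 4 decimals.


Step 1: Compute gradient at (-1.2477, 0.548).
grad_x = 2*7*-1.2477 + 13 = -4.4678
grad_y = 2*5*0.548 - 1 = 4.48
Step 2: Gradient step.
x_raw = -1.2477 - 0.05*-4.4678 = -1.0243
y_raw = 0.548 - 0.05*4.48 = 0.324
Step 3: Project onto [0, 4].
x_proj = clip(-1.0243) = 0.0
y_proj = clip(0.324) = 0.324
Step 4: Evaluate f.
f(0.0, 0.324) = 0.2009


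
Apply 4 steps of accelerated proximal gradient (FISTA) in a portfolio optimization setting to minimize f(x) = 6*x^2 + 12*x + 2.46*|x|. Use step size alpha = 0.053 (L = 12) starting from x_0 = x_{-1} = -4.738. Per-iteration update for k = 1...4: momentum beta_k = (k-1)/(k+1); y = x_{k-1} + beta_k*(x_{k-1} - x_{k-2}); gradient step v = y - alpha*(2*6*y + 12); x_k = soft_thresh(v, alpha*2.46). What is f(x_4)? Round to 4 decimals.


FISTA on f(x) = 6*x^2 + 12*x + 2.46*|x|
L = 12, alpha = 0.053
Iteration 1: beta = 0.0, y = -4.738 + 0.0*(-4.738 + 4.738) = -4.738
  grad(y) = -44.856, v = y - alpha*grad = -2.3606
  prox(v) = soft_thresh(-2.3606, 0.1304) = -2.2303
Iteration 2: beta = 0.3333, y = -2.2303 + 0.3333*(-2.2303 + 4.738) = -1.3943
  grad(y) = -4.732, v = y - alpha*grad = -1.1435
  prox(v) = soft_thresh(-1.1435, 0.1304) = -1.0132
Iteration 3: beta = 0.5, y = -1.0132 + 0.5*(-1.0132 + 2.2303) = -0.4046
  grad(y) = 7.1447, v = y - alpha*grad = -0.7833
  prox(v) = soft_thresh(-0.7833, 0.1304) = -0.6529
Iteration 4: beta = 0.6, y = -0.6529 + 0.6*(-0.6529 + 1.0132) = -0.4367
  grad(y) = 6.7591, v = y - alpha*grad = -0.795
  prox(v) = soft_thresh(-0.795, 0.1304) = -0.6646
f(x_4) = 6*(-0.6646)^2 + 12*(-0.6646) + 2.46*|-0.6646| = -3.6901


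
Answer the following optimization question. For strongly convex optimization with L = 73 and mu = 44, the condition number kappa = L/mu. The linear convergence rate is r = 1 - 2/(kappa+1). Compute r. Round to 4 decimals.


Step 1: Compute the condition number.
kappa = L/mu = 73/44 = 1.6591
Step 2: Compute the convergence rate.
r = 1 - 2/(kappa + 1) = 1 - 2*mu/(L + mu) = (L - mu)/(L + mu) = 29/117 = 0.2479


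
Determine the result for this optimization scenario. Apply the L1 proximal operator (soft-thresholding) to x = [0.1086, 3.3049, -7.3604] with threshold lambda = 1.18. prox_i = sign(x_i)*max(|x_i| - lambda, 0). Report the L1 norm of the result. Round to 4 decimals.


Soft-thresholding with lambda = 1.18:
prox(0.1086) = sign(0.1086)*max(|0.1086| - 1.18, 0) = 0.0
prox(3.3049) = sign(3.3049)*max(|3.3049| - 1.18, 0) = 2.1249
prox(-7.3604) = sign(-7.3604)*max(|-7.3604| - 1.18, 0) = -6.1804
prox(x) = [0.0, 2.1249, -6.1804]
||prox(x)||_1 = 0.0 + 2.1249 + 6.1804 = 8.3053


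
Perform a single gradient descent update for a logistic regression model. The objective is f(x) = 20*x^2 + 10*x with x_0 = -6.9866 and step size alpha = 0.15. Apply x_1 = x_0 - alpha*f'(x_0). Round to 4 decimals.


We compute the gradient at x_0 and apply the update.
f'(x) = 40*x + 10
f'(-6.9866) = 40*-6.9866 + 10 = -269.464
x_1 = -6.9866 - 0.15*-269.464 = 33.433


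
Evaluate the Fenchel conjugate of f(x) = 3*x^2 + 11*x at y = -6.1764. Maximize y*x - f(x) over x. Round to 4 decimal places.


f*(y) = sup_x {y*x - a*x^2 - b*x} = sup_x {(y-b)*x - a*x^2}
FOC: (y - b) - 2a*x = 0 => x* = (y - b)/(2a)
x* = (-6.1764 - 11)/(2*3) = -2.8627
f*(-6.1764) = (y-b)^2/(4a) = (-6.1764 - 11)^2/(4*3)
= 295.0287/12 = 24.5857


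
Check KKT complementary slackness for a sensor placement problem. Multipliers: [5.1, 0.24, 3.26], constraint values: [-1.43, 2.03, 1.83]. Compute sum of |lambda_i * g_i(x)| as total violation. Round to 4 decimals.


KKT complementary slackness check:
lambda_1 * g_1 = 5.1 * -1.43 = -7.293
lambda_2 * g_2 = 0.24 * 2.03 = 0.4872
lambda_3 * g_3 = 3.26 * 1.83 = 5.9658
Total violation = 7.293 + 0.4872 + 5.9658 = 13.746


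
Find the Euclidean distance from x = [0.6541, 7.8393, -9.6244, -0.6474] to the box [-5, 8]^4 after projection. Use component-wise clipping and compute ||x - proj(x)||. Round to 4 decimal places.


Project each component onto [-5, 8].
clip(0.6541) = 0.6541, clip(7.8393) = 7.8393, clip(-9.6244) = -5.0, clip(-0.6474) = -0.6474
Projection = [0.6541, 7.8393, -5.0, -0.6474]
Squared diffs: [0.0, 0.0, 21.3851, 0.0]
Distance = sqrt(21.3851) = 4.6244


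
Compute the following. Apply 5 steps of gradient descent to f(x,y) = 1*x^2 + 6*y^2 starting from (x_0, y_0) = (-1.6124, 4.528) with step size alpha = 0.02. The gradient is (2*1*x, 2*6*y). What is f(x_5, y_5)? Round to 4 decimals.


Gradient descent on f(x,y) = 1*x^2 + 6*y^2.
Starting point: (-1.6124, 4.528), alpha = 0.02
Step 1: grad_x = 2*1*-1.6124 = -3.2248, grad_y = 2*6*4.528 = 54.336
  x_1 = -1.6124 - 0.02*-3.2248 = -1.5479
  y_1 = 4.528 - 0.02*54.336 = 3.4413
Step 2: grad_x = 2*1*-1.5479 = -3.0958, grad_y = 2*6*3.4413 = 41.2954
  x_2 = -1.5479 - 0.02*-3.0958 = -1.486
  y_2 = 3.4413 - 0.02*41.2954 = 2.6154
Step 3: grad_x = 2*1*-1.486 = -2.972, grad_y = 2*6*2.6154 = 31.3845
  x_3 = -1.486 - 0.02*-2.972 = -1.4265
  y_3 = 2.6154 - 0.02*31.3845 = 1.9877
Step 4: grad_x = 2*1*-1.4265 = -2.8531, grad_y = 2*6*1.9877 = 23.8522
  x_4 = -1.4265 - 0.02*-2.8531 = -1.3695
  y_4 = 1.9877 - 0.02*23.8522 = 1.5106
Step 5: grad_x = 2*1*-1.3695 = -2.739, grad_y = 2*6*1.5106 = 18.1277
  x_5 = -1.3695 - 0.02*-2.739 = -1.3147
  y_5 = 1.5106 - 0.02*18.1277 = 1.1481
f(-1.3147, 1.1481) = 1*(-1.3147)^2 + 6*1.1481^2 = 9.6371


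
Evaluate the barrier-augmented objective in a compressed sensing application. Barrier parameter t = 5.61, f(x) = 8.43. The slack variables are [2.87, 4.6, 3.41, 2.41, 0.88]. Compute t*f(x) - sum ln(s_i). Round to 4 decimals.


Step 1: Compute log-barrier.
ln values: [1.0543, 1.5261, 1.2267, 0.8796, -0.1278]
phi = -(1.0543 + 1.5261 + 1.2267 + 0.8796 - 0.1278) = -4.5589
Step 2: Compute augmented objective.
t*f(x) = 5.61*8.43 = 47.2923
Total = 47.2923 - 4.5589 = 42.7334


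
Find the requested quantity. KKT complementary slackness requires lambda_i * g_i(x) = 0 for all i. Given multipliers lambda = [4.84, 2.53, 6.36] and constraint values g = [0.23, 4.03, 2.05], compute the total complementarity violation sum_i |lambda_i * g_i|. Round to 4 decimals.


KKT complementary slackness check:
lambda_1 * g_1 = 4.84 * 0.23 = 1.1132
lambda_2 * g_2 = 2.53 * 4.03 = 10.1959
lambda_3 * g_3 = 6.36 * 2.05 = 13.038
Total violation = 1.1132 + 10.1959 + 13.038 = 24.3471


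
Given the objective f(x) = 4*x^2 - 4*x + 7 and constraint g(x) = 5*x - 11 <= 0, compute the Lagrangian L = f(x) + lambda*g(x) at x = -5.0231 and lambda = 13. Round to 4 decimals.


Step 1: Evaluate f(x).
f(-5.0231) = 4*(-5.0231)^2 - 4*(-5.0231) + 7 = 128.0185
Step 2: Evaluate g(x).
g(-5.0231) = 5*-5.0231 - 11 = -36.1155
Step 3: Compute Lagrangian.
L = 128.0185 + 13*-36.1155 = -341.483


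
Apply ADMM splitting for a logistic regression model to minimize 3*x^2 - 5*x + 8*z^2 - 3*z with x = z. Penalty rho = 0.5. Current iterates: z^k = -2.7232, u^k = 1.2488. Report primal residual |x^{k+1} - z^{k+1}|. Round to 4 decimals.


ADMM iteration with rho = 0.5, z^k = -2.7232, u^k = 1.2488
Step 1: x-update.
Minimize 3*x^2 - 5*x + (0.5/2)*(x + 2.7232 + 1.2488)^2
FOC: (2*3 + 0.5)*x = 5 + 0.5*(-2.7232 - 1.2488)
x^{k+1} = 0.4637
Step 2: z-update.
Minimize 8*z^2 - 3*z + (0.5/2)*(0.4637 - z + 1.2488)^2
FOC: (2*8 + 0.5)*z = 3 + 0.5*(0.4637 + 1.2488)
z^{k+1} = 0.2337
Step 3: u-update.
u^{k+1} = 1.2488 + 0.4637 - 0.2337 = 1.4788
Step 4: Primal residual = |0.4637 - 0.2337| = 0.23


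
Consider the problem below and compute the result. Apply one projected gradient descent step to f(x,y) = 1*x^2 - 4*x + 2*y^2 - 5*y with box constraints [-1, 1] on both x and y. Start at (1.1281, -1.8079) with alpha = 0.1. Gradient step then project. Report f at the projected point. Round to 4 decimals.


Step 1: Compute gradient at (1.1281, -1.8079).
grad_x = 2*1*1.1281 - 4 = -1.7438
grad_y = 2*2*-1.8079 - 5 = -12.2316
Step 2: Gradient step.
x_raw = 1.1281 - 0.1*-1.7438 = 1.3025
y_raw = -1.8079 - 0.1*-12.2316 = -0.5847
Step 3: Project onto [-1, 1].
x_proj = clip(1.3025) = 1.0
y_proj = clip(-0.5847) = -0.5847
Step 4: Evaluate f.
f(1.0, -0.5847) = 0.6075


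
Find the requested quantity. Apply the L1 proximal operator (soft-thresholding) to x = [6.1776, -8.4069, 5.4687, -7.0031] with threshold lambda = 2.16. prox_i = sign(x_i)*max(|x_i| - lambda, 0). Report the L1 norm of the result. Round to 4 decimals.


Soft-thresholding with lambda = 2.16:
prox(6.1776) = sign(6.1776)*max(|6.1776| - 2.16, 0) = 4.0176
prox(-8.4069) = sign(-8.4069)*max(|-8.4069| - 2.16, 0) = -6.2469
prox(5.4687) = sign(5.4687)*max(|5.4687| - 2.16, 0) = 3.3087
prox(-7.0031) = sign(-7.0031)*max(|-7.0031| - 2.16, 0) = -4.8431
prox(x) = [4.0176, -6.2469, 3.3087, -4.8431]
||prox(x)||_1 = 4.0176 + 6.2469 + 3.3087 + 4.8431 = 18.4163


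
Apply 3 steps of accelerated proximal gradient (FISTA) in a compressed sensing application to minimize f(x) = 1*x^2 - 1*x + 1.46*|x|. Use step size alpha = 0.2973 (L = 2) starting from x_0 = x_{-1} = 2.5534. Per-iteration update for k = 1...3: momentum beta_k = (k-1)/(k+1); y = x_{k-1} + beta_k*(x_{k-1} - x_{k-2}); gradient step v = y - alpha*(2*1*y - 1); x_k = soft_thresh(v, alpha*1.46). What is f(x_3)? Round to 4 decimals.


FISTA on f(x) = 1*x^2 - 1*x + 1.46*|x|
L = 2, alpha = 0.2973
Iteration 1: beta = 0.0, y = 2.5534 + 0.0*(2.5534 - 2.5534) = 2.5534
  grad(y) = 4.1068, v = y - alpha*grad = 1.3324
  prox(v) = soft_thresh(1.3324, 0.4341) = 0.8984
Iteration 2: beta = 0.3333, y = 0.8984 + 0.3333*(0.8984 - 2.5534) = 0.3467
  grad(y) = -0.3066, v = y - alpha*grad = 0.4379
  prox(v) = soft_thresh(0.4379, 0.4341) = 0.0038
Iteration 3: beta = 0.5, y = 0.0038 + 0.5*(0.0038 - 0.8984) = -0.4435
  grad(y) = -1.887, v = y - alpha*grad = 0.1175
  prox(v) = soft_thresh(0.1175, 0.4341) = 0.0
f(x_3) = 1*0.0^2 - 1*0.0 + 1.46*|0.0| = 0.0


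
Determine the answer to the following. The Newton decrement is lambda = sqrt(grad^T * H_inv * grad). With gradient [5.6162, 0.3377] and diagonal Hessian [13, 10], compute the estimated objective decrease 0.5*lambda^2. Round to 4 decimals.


Step 1: H is diagonal, so H^(-1) * g = [0.432, 0.0338].
Step 2: g^T H^(-1) g = sum_i g_i^2 / H_ii
  = (5.6162)^2/13 + (0.3377)^2/10
  = 2.4263 + 0.0114 = 2.4377
Step 3: Objective decrease = 0.5 * g^T H^(-1) g = 1.2188


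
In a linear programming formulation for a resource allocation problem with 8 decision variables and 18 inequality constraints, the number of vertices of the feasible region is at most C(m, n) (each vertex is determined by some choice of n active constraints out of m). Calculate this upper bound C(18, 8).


Each vertex corresponds to some choice of n active constraints out of m, so the number of vertices is at most C(m, n) = m! / (n!(m-n)!).
m = 18, n = 8
Numerator: 18 * 17 * 16 * 15 * 14 * 13 * 12 * 11
Denominator: 8! = 40320
C(18, 8) = 43758


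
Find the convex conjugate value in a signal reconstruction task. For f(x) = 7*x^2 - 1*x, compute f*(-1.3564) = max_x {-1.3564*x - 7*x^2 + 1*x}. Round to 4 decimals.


f*(y) = sup_x {y*x - a*x^2 - b*x} = sup_x {(y-b)*x - a*x^2}
FOC: (y - b) - 2a*x = 0 => x* = (y - b)/(2a)
x* = (-1.3564 + 1)/(2*7) = -0.0255
f*(-1.3564) = (y-b)^2/(4a) = (-1.3564 + 1)^2/(4*7)
= 0.127/28 = 0.0045


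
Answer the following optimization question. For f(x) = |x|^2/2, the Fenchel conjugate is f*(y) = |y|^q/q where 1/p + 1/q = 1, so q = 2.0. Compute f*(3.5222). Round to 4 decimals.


The conjugate exponent q satisfies 1/p + 1/q = 1.
p = 2, so q = 2/(2 - 1) = 2.0
|y|^q = 3.5222^2.0 = 12.4059
f*(3.5222) = 12.4059 / 2.0 = 6.2029


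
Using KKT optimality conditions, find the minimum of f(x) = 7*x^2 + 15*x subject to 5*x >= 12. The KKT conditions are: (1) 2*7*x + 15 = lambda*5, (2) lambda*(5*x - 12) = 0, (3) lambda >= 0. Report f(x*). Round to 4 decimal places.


Step 1: Try lambda = 0 (constraint inactive).
x_unc = -15/(2*7) = -1.0714
Check: 5*-1.0714 = -5.357 < 12 -- violated!
Step 2: Constraint must be active: 5*x = 12
x* = 12/5 = 2.4
lambda = (2*7*2.4 + 15)/5 = 9.72
Step 3: Compute optimal value.
f(x*) = 7*2.4^2 + 15*2.4 = 76.32


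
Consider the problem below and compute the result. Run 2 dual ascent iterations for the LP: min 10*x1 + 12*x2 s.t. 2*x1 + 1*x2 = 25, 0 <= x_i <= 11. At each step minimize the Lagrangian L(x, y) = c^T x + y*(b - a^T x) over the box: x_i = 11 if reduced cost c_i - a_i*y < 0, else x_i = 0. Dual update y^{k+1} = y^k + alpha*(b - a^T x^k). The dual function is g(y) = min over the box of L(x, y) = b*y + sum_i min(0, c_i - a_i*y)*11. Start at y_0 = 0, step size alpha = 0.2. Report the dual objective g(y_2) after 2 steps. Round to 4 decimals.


Dual ascent for LP: min 10*x1 + 12*x2, 2*x1 + 1*x2 = 25, 0 <= x_i <= 11
Step 1: y^k = 0.0, reduced costs: (10.0, 12.0)
  x^k = (0.0, 0.0), subgradient = b - a^T x = 25.0
  y^{k+1} = 0.0 + 0.2*25.0 = 5.0
Step 2: y^k = 5.0, reduced costs: (0.0, 7.0)
  x^k = (0.0, 0.0), subgradient = b - a^T x = 25.0
  y^{k+1} = 5.0 + 0.2*25.0 = 10.0
Dual objective at y_2 = 10.0: reduced costs (-10.0, 2.0), box minimizer x = (11.0, 0.0)
g(y_2) = b*y + (c1 - a1*y)*x1 + (c2 - a2*y)*x2 = 25*10.0 + (-10.0)*11.0 + 2.0*0.0 = 250.0 - 110.0 + 0.0 = 140.0


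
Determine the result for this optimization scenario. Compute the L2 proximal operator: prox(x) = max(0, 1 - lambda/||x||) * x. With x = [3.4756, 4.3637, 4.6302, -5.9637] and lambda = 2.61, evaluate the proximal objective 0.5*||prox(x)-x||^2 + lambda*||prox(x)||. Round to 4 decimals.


Step 1: Compute ||x||.
||x|| = 9.3876
Step 2: Compute scaling factor.
scale = max(0, 1 - 2.61/9.3876) = 0.722
Step 3: prox(x) = [2.5093, 3.1505, 3.3429, -4.3056]
||prox(x)|| = 6.7776
Step 4: Proximal objective.
0.5*||prox-x||^2 = 3.4061
lambda*||prox|| = 17.6895
Total = 21.0955


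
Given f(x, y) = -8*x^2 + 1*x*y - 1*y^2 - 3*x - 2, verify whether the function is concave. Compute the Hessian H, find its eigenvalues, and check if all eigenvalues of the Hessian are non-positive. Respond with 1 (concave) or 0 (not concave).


The Hessian of f(x,y) = -8*x^2 + 1*x*y - 1*y^2 - 3*x - 2 is:
H = [[-16, 1], [1, -2]]
Trace = -16 - 2 = -18
Determinant = -16*-2 - (1)^2 = 31
Discriminant = (-18)^2 - 4*31 = 200.0
Eigenvalues: lambda_1 = -16.0711, lambda_2 = -1.9289
The function is concave.

1


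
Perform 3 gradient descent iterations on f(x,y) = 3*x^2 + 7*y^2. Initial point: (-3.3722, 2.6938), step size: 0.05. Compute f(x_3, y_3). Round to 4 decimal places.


Gradient descent on f(x,y) = 3*x^2 + 7*y^2.
Starting point: (-3.3722, 2.6938), alpha = 0.05
Step 1: grad_x = 2*3*-3.3722 = -20.2332, grad_y = 2*7*2.6938 = 37.7132
  x_1 = -3.3722 - 0.05*-20.2332 = -2.3605
  y_1 = 2.6938 - 0.05*37.7132 = 0.8081
Step 2: grad_x = 2*3*-2.3605 = -14.1632, grad_y = 2*7*0.8081 = 11.314
  x_2 = -2.3605 - 0.05*-14.1632 = -1.6524
  y_2 = 0.8081 - 0.05*11.314 = 0.2424
Step 3: grad_x = 2*3*-1.6524 = -9.9143, grad_y = 2*7*0.2424 = 3.3942
  x_3 = -1.6524 - 0.05*-9.9143 = -1.1567
  y_3 = 0.2424 - 0.05*3.3942 = 0.0727
f(-1.1567, 0.0727) = 3*(-1.1567)^2 + 7*0.0727^2 = 4.0506


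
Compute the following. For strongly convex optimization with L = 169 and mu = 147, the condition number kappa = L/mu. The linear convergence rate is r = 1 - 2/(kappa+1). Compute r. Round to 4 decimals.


Step 1: Compute the condition number.
kappa = L/mu = 169/147 = 1.1497
Step 2: Compute the convergence rate.
r = 1 - 2/(kappa + 1) = 1 - 2*mu/(L + mu) = (L - mu)/(L + mu) = 22/316 = 0.0696
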